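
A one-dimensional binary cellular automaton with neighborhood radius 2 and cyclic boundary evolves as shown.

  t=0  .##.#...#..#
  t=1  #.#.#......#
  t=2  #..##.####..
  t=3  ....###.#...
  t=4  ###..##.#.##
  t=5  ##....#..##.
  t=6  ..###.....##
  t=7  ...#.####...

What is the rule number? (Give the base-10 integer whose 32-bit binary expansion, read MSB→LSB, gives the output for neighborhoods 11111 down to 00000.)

  nb #####: next=#  (t=4,i=0, bit31=1)
  nb ####.: next=#  (t=2,i=8, bit30=1)
  nb ###.#: next=#  (t=3,i=6, bit29=1)
  nb ###..: next=.  (t=2,i=9, bit28=0)
  nb ##.##: next=#  (t=2,i=5, bit27=1)
  nb ##.#.: next=.  (t=0,i=3, bit26=0)
  nb ##..#: next=.  (t=2,i=10, bit25=0)
  nb ##...: next=#  (t=5,i=2, bit24=1)
  nb #.###: next=#  (t=2,i=6, bit23=1)
  nb #.##.: next=.  (t=0,i=1, bit22=0)
  nb #.#.#: next=.  (t=1,i=2, bit21=0)
  nb #.#..: next=#  (t=0,i=4, bit20=1)
  nb #..##: next=.  (t=2,i=2, bit19=0)
  nb #..#.: next=.  (t=0,i=10, bit18=0)
  nb #...#: next=.  (t=0,i=6, bit17=0)
  nb #....: next=#  (t=1,i=6, bit16=1)
  nb .####: next=.  (t=2,i=7, bit15=0)
  nb .###.: next=#  (t=3,i=5, bit14=1)
  nb .##.#: next=#  (t=0,i=2, bit13=1)
  nb .##..: next=.  (t=5,i=1, bit12=0)
  nb .#.##: next=#  (t=0,i=0, bit11=1)
  nb .#.#.: next=#  (t=1,i=3, bit10=1)
  nb .#..#: next=.  (t=0,i=9, bit9=0)
  nb .#...: next=.  (t=0,i=5, bit8=0)
  nb ..###: next=.  (t=3,i=4, bit7=0)
  nb ..##.: next=.  (t=1,i=11, bit6=0)
  nb ..#.#: next=#  (t=0,i=11, bit5=1)
  nb ..#..: next=.  (t=0,i=8, bit4=0)
  nb ...##: next=.  (t=1,i=10, bit3=0)
  nb ...#.: next=.  (t=0,i=7, bit2=0)
  nb ....#: next=#  (t=1,i=9, bit1=1)
  nb .....: next=#  (t=1,i=7, bit0=1)
  bits 11101001100100010110110000100011 = 3918621731

3918621731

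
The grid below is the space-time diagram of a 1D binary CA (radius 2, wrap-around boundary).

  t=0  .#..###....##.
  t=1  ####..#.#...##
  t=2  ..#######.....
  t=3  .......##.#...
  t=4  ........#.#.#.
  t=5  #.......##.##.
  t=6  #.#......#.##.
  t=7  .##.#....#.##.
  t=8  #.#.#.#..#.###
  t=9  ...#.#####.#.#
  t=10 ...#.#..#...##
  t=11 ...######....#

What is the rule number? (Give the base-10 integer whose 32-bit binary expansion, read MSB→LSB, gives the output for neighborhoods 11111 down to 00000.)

  [31] ##### => .  t=1,i=0
  [30] ####. => #  t=1,i=2
  [29] ###.# => .  t=8,i=0
  [28] ###.. => #  t=0,i=6
  [27] ##.## => .  t=5,i=10
  [26] ##.#. => .  t=3,i=9
  [25] ##..# => #  t=0,i=13
  [24] ##... => .  t=0,i=7
  [23] #.### => #  t=8,i=11
  [22] #.##. => #  t=5,i=11
  [21] #.#.# => .  t=4,i=10
  [20] #.#.. => #  t=1,i=8
  [19] #..## => #  t=0,i=3
  [18] #..#. => #  t=0,i=0
  [17] #...# => .  t=1,i=10
  [16] #.... => #  t=0,i=8
  [15] .#### => .  t=1,i=13
  [14] .###. => .  t=0,i=5
  [13] .##.# => #  t=3,i=8
  [12] .##.. => #  t=0,i=12
  [11] .#.## => .  t=6,i=10
  [10] .#.#. => #  t=1,i=7
  [9] .#..# => #  t=0,i=2
  [8] .#... => .  t=1,i=9
  [7] ..### => .  t=0,i=4
  [6] ..##. => .  t=0,i=11
  [5] ..#.# => #  t=1,i=6
  [4] ..#.. => #  t=0,i=1
  [3] ...## => .  t=0,i=10
  [2] ...#. => .  t=4,i=7
  [1] ....# => .  t=0,i=9
  [0] ..... => .  t=2,i=11
  bits 01010010110111010011011000110000 = 1390229040

1390229040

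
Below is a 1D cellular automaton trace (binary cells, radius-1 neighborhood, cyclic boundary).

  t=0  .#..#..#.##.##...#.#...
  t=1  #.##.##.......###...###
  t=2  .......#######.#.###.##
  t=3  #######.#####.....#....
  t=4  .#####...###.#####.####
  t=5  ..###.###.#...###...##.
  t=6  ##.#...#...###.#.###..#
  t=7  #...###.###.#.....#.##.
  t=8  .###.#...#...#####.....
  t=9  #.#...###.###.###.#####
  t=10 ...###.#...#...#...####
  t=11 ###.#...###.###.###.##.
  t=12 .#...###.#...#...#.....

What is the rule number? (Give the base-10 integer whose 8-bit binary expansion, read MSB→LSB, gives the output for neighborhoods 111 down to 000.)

  ###|#  b7=1 t=1,i=15
  ##.|.  b6=0 t=0,i=10
  #.#|.  b5=0 t=0,i=8
  #..|#  b4=1 t=0,i=2
  .##|.  b3=0 t=0,i=9
  .#.|.  b2=0 t=0,i=1
  ..#|#  b1=1 t=0,i=0
  ...|#  b0=1 t=0,i=15
  bits 10010011 = 147

147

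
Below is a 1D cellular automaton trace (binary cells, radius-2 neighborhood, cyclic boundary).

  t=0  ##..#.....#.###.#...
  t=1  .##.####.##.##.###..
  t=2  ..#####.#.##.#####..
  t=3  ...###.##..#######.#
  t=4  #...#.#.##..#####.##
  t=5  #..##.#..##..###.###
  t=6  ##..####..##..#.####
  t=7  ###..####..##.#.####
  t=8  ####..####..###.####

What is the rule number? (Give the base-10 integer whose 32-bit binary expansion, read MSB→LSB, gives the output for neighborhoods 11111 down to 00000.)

  nb #####: next=#  (t=2,i=4, bit31=1)
  nb ####.: next=#  (t=1,i=6, bit30=1)
  nb ###.#: next=.  (t=0,i=14, bit29=0)
  nb ###..: next=#  (t=1,i=17, bit28=1)
  nb ##.##: next=#  (t=1,i=3, bit27=1)
  nb ##.#.: next=#  (t=0,i=15, bit26=1)
  nb ##..#: next=#  (t=0,i=2, bit25=1)
  nb ##...: next=.  (t=1,i=18, bit24=0)
  nb #.###: next=#  (t=0,i=12, bit23=1)
  nb #.##.: next=.  (t=1,i=9, bit22=0)
  nb #.#.#: next=#  (t=2,i=8, bit21=1)
  nb #.#..: next=#  (t=0,i=16, bit20=1)
  nb #..##: next=.  (t=3,i=10, bit19=0)
  nb #..#.: next=.  (t=0,i=3, bit18=0)
  nb #...#: next=.  (t=0,i=18, bit17=0)
  nb #....: next=#  (t=0,i=6, bit16=1)
  nb .####: next=#  (t=1,i=5, bit15=1)
  nb .###.: next=#  (t=0,i=13, bit14=1)
  nb .##.#: next=#  (t=1,i=2, bit13=1)
  nb .##..: next=#  (t=0,i=1, bit12=1)
  nb .#.##: next=.  (t=0,i=11, bit11=0)
  nb .#.#.: next=.  (t=4,i=5, bit10=0)
  nb .#..#: next=#  (t=5,i=7, bit9=1)
  nb .#...: next=#  (t=0,i=5, bit8=1)
  nb ..###: next=.  (t=2,i=2, bit7=0)
  nb ..##.: next=.  (t=0,i=0, bit6=0)
  nb ..#.#: next=#  (t=0,i=10, bit5=1)
  nb ..#..: next=#  (t=0,i=4, bit4=1)
  nb ...##: next=.  (t=0,i=19, bit3=0)
  nb ...#.: next=#  (t=0,i=9, bit2=1)
  nb ....#: next=.  (t=0,i=8, bit1=0)
  nb .....: next=#  (t=0,i=7, bit0=1)
  bits 11011110101100011111001100110101 = 3736204085

3736204085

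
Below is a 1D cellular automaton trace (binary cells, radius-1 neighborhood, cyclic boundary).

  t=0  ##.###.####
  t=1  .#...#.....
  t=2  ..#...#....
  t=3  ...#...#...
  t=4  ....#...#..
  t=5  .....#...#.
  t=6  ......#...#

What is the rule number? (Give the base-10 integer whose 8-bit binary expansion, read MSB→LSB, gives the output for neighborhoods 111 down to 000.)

  [7] ### => .  t=0,i=0
  [6] ##. => #  t=0,i=1
  [5] #.# => .  t=0,i=2
  [4] #.. => #  t=1,i=2
  [3] .## => .  t=0,i=3
  [2] .#. => .  t=1,i=1
  [1] ..# => .  t=1,i=0
  [0] ... => .  t=1,i=3
  bits 01010000 = 80

80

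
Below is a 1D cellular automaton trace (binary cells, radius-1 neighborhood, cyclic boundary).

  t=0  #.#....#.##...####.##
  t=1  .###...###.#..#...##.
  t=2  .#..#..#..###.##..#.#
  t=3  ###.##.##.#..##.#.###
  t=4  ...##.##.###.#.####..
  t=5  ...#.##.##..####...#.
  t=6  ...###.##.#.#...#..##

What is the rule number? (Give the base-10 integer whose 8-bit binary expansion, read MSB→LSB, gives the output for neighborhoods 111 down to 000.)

60

  nb ###: next=.  (t=0,i=15, bit7=0)
  nb ##.: next=.  (t=0,i=0, bit6=0)
  nb #.#: next=#  (t=0,i=1, bit5=1)
  nb #..: next=#  (t=0,i=3, bit4=1)
  nb .##: next=#  (t=0,i=9, bit3=1)
  nb .#.: next=#  (t=0,i=2, bit2=1)
  nb ..#: next=.  (t=0,i=6, bit1=0)
  nb ...: next=.  (t=0,i=4, bit0=0)
  bits 00111100 = 60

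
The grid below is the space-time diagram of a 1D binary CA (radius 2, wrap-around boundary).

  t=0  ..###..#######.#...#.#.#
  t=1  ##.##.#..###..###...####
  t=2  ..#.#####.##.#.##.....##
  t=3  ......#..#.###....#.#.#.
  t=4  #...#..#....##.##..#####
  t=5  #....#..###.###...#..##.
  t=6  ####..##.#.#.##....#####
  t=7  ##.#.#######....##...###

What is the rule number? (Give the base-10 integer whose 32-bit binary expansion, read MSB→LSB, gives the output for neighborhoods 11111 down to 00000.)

2621007682

  [31] ##### => #  t=0,i=9
  [30] ####. => .  t=0,i=12
  [29] ###.# => .  t=0,i=13
  [28] ###.. => #  t=0,i=4
  [27] ##.## => #  t=1,i=2
  [26] ##.#. => #  t=0,i=14
  [25] ##..# => .  t=0,i=5
  [24] ##... => .  t=1,i=17
  [23] #.### => .  t=2,i=4
  [22] #.##. => .  t=1,i=3
  [21] #.#.# => #  t=0,i=21
  [20] #.#.. => #  t=0,i=15
  [19] #..## => #  t=0,i=1
  [18] #..#. => .  t=2,i=1
  [17] #...# => .  t=0,i=17
  [16] #.... => #  t=2,i=18
  [15] .#### => .  t=0,i=8
  [14] .###. => #  t=0,i=3
  [13] .##.# => #  t=1,i=4
  [12] .##.. => .  t=2,i=16
  [11] .#.## => .  t=2,i=3
  [10] .#.#. => #  t=0,i=20
  [9] .#..# => #  t=0,i=0
  [8] .#... => #  t=0,i=16
  [7] ..### => .  t=0,i=2
  [6] ..##. => #  t=2,i=22
  [5] ..#.# => .  t=0,i=19
  [4] ..#.. => .  t=3,i=6
  [3] ...## => .  t=1,i=19
  [2] ...#. => .  t=0,i=18
  [1] ....# => #  t=2,i=20
  [0] ..... => .  t=2,i=19
  bits 10011100001110010110011101000010 = 2621007682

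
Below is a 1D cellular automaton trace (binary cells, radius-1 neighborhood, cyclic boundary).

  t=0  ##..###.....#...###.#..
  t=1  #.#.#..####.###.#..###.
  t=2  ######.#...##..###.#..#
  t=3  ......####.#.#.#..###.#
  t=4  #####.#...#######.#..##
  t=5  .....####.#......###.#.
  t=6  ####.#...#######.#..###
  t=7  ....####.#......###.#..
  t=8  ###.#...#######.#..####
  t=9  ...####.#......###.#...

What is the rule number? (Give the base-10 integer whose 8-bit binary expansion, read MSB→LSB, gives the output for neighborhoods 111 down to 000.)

  ###|.  b7=0 t=0,i=5
  ##.|.  b6=0 t=0,i=1
  #.#|#  b5=1 t=0,i=19
  #..|#  b4=1 t=0,i=2
  .##|#  b3=1 t=0,i=0
  .#.|#  b2=1 t=0,i=12
  ..#|.  b1=0 t=0,i=3
  ...|#  b0=1 t=0,i=8
  bits 00111101 = 61

61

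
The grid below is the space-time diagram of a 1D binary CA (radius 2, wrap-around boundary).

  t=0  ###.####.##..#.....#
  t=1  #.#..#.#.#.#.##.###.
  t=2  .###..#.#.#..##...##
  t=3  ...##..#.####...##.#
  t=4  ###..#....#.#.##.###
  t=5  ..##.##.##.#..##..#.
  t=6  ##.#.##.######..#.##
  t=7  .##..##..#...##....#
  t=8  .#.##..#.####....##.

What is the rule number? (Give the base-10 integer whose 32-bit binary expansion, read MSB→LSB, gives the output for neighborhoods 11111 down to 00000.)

  [31] ##### => .  t=4,i=0
  [30] ####. => .  t=0,i=1
  [29] ###.# => #  t=0,i=2
  [28] ###.. => #  t=2,i=3
  [27] ##.## => .  t=0,i=3
  [26] ##.#. => #  t=1,i=19
  [25] ##..# => #  t=0,i=11
  [24] ##... => .  t=2,i=15
  [23] #.### => .  t=0,i=4
  [22] #.##. => #  t=0,i=9
  [21] #.#.# => .  t=1,i=0
  [20] #.#.. => #  t=1,i=2
  [19] #..## => #  t=2,i=12
  [18] #..#. => .  t=0,i=12
  [17] #...# => #  t=2,i=16
  [16] #.... => .  t=0,i=15
  [15] .#### => #  t=0,i=0
  [14] .###. => .  t=1,i=17
  [13] .##.# => #  t=1,i=14
  [12] .##.. => .  t=0,i=10
  [11] .#.## => .  t=1,i=12
  [10] .#.#. => #  t=1,i=1
  [9] .#..# => #  t=1,i=3
  [8] .#... => #  t=0,i=14
  [7] ..### => .  t=0,i=19
  [6] ..##. => .  t=2,i=13
  [5] ..#.# => .  t=1,i=5
  [4] ..#.. => #  t=0,i=13
  [3] ...## => #  t=0,i=18
  [2] ...#. => #  t=4,i=9
  [1] ....# => #  t=0,i=17
  [0] ..... => #  t=0,i=16
  bits 00110110010110101010011100011111 = 911910687

911910687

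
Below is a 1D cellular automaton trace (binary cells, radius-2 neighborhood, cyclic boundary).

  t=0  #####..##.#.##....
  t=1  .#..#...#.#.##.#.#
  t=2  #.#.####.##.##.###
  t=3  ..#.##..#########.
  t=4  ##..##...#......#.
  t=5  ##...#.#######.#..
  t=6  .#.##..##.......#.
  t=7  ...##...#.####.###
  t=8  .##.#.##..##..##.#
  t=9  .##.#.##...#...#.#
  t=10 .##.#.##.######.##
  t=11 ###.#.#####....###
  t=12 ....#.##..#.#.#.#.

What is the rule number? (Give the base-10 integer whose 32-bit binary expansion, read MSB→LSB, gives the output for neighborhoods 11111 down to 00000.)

  nb #####: next=.  (t=0,i=2, bit31=0)
  nb ####.: next=.  (t=0,i=3, bit30=0)
  nb ###.#: next=.  (t=2,i=0, bit29=0)
  nb ###..: next=#  (t=0,i=4, bit28=1)
  nb ##.##: next=#  (t=2,i=8, bit27=1)
  nb ##.#.: next=.  (t=0,i=9, bit26=0)
  nb ##..#: next=.  (t=0,i=5, bit25=0)
  nb ##...: next=.  (t=0,i=14, bit24=0)
  nb #.###: next=#  (t=2,i=4, bit23=1)
  nb #.##.: next=#  (t=0,i=12, bit22=1)
  nb #.#.#: next=#  (t=0,i=10, bit21=1)
  nb #.#..: next=.  (t=1,i=1, bit20=0)
  nb #..##: next=.  (t=0,i=6, bit19=0)
  nb #..#.: next=.  (t=1,i=3, bit18=0)
  nb #...#: next=#  (t=1,i=6, bit17=1)
  nb #....: next=#  (t=0,i=15, bit16=1)
  nb .####: next=#  (t=0,i=1, bit15=1)
  nb .###.: next=.  (t=7,i=16, bit14=0)
  nb .##.#: next=#  (t=0,i=8, bit13=1)
  nb .##..: next=#  (t=0,i=13, bit12=1)
  nb .#.##: next=.  (t=0,i=11, bit11=0)
  nb .#.#.: next=#  (t=1,i=0, bit10=1)
  nb .#..#: next=#  (t=1,i=2, bit9=1)
  nb .#...: next=#  (t=1,i=5, bit8=1)
  nb ..###: next=.  (t=0,i=0, bit7=0)
  nb ..##.: next=.  (t=0,i=7, bit6=0)
  nb ..#.#: next=.  (t=1,i=8, bit5=0)
  nb ..#..: next=#  (t=1,i=4, bit4=1)
  nb ...##: next=#  (t=0,i=17, bit3=1)
  nb ...#.: next=#  (t=1,i=7, bit2=1)
  nb ....#: next=.  (t=0,i=16, bit1=0)
  nb .....: next=#  (t=4,i=12, bit0=1)
  bits 00011000111000111011011100011101 = 417576733

417576733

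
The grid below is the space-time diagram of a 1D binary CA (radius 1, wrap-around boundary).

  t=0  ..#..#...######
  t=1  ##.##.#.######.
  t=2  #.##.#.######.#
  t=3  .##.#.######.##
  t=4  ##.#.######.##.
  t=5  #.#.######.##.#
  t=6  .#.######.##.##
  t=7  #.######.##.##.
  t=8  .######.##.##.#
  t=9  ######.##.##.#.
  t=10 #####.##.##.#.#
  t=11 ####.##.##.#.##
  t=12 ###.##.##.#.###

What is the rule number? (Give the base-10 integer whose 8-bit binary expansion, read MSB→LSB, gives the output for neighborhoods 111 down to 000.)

186

  ###|#  b7=1 t=0,i=10
  ##.|.  b6=0 t=0,i=14
  #.#|#  b5=1 t=1,i=2
  #..|#  b4=1 t=0,i=0
  .##|#  b3=1 t=0,i=9
  .#.|.  b2=0 t=0,i=2
  ..#|#  b1=1 t=0,i=1
  ...|.  b0=0 t=0,i=7
  bits 10111010 = 186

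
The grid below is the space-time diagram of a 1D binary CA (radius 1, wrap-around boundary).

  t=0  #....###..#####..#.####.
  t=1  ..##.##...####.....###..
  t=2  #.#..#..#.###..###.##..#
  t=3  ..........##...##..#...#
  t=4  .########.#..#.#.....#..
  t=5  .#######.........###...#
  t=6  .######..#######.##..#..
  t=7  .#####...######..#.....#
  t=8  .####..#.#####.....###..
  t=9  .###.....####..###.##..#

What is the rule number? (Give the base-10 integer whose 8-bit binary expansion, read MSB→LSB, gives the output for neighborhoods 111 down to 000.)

137

  ###|#  b7=1 t=0,i=6
  ##.|.  b6=0 t=0,i=7
  #.#|.  b5=0 t=0,i=18
  #..|.  b4=0 t=0,i=1
  .##|#  b3=1 t=0,i=5
  .#.|.  b2=0 t=0,i=0
  ..#|.  b1=0 t=0,i=4
  ...|#  b0=1 t=0,i=2
  bits 10001001 = 137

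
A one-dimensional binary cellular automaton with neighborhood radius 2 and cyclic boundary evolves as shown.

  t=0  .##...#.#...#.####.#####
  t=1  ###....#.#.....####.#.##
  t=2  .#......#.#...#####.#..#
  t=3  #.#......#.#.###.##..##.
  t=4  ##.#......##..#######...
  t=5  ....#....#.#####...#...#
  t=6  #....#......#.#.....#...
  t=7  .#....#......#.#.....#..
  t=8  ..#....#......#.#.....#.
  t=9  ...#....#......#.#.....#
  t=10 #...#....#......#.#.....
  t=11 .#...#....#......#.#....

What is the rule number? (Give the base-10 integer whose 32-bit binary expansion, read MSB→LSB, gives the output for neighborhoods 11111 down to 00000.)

1785517960

  nb #####: next=.  (t=0,i=21, bit31=0)
  nb ####.: next=#  (t=0,i=16, bit30=1)
  nb ###.#: next=#  (t=0,i=17, bit29=1)
  nb ###..: next=.  (t=1,i=2, bit28=0)
  nb ##.##: next=#  (t=0,i=0, bit27=1)
  nb ##.#.: next=.  (t=1,i=19, bit26=0)
  nb ##..#: next=#  (t=3,i=19, bit25=1)
  nb ##...: next=.  (t=0,i=3, bit24=0)
  nb #.###: next=.  (t=0,i=14, bit23=0)
  nb #.##.: next=#  (t=0,i=1, bit22=1)
  nb #.#.#: next=#  (t=1,i=20, bit21=1)
  nb #.#..: next=.  (t=0,i=8, bit20=0)
  nb #..##: next=#  (t=3,i=20, bit19=1)
  nb #..#.: next=#  (t=2,i=22, bit18=1)
  nb #...#: next=.  (t=0,i=4, bit17=0)
  nb #....: next=.  (t=1,i=4, bit16=0)
  nb .####: next=#  (t=0,i=15, bit15=1)
  nb .###.: next=#  (t=3,i=14, bit14=1)
  nb .##.#: next=.  (t=3,i=22, bit13=0)
  nb .##..: next=#  (t=0,i=2, bit12=1)
  nb .#.##: next=.  (t=0,i=13, bit11=0)
  nb .#.#.: next=#  (t=0,i=7, bit10=1)
  nb .#..#: next=#  (t=2,i=21, bit9=1)
  nb .#...: next=#  (t=0,i=9, bit8=1)
  nb ..###: next=#  (t=1,i=15, bit7=1)
  nb ..##.: next=.  (t=3,i=21, bit6=0)
  nb ..#.#: next=.  (t=0,i=6, bit5=0)
  nb ..#..: next=.  (t=5,i=4, bit4=0)
  nb ...##: next=#  (t=1,i=14, bit3=1)
  nb ...#.: next=.  (t=0,i=5, bit2=0)
  nb ....#: next=.  (t=1,i=5, bit1=0)
  nb .....: next=.  (t=1,i=12, bit0=0)
  bits 01101010011011001101011110001000 = 1785517960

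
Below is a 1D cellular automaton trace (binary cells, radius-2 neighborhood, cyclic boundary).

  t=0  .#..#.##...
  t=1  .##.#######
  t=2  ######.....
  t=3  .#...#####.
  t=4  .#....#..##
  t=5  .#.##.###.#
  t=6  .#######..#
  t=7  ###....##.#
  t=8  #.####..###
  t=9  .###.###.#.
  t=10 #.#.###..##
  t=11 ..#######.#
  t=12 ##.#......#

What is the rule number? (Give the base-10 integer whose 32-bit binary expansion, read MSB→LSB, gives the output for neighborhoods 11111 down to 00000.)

469367347

  ##### -> .   bit 31 = 0  t=1,i=6
  ####. -> .   bit 30 = 0  t=1,i=9
  ###.# -> .   bit 29 = 0  t=1,i=10
  ###.. -> #   bit 28 = 1  t=2,i=5
  ##.## -> #   bit 27 = 1  t=1,i=0
  ##.#. -> .   bit 26 = 0  t=4,i=0
  ##..# -> #   bit 25 = 1  t=3,i=10
  ##... -> #   bit 24 = 1  t=0,i=8
  #.### -> #   bit 23 = 1  t=1,i=4
  #.##. -> #   bit 22 = 1  t=0,i=6
  #.#.# -> #   bit 21 = 1  t=5,i=1
  #.#.. -> #   bit 20 = 1  t=4,i=1
  #..## -> #   bit 19 = 1  t=4,i=8
  #..#. -> .   bit 18 = 0  t=0,i=3
  #...# -> .   bit 17 = 0  t=3,i=3
  #.... -> #   bit 16 = 1  t=0,i=9
  .#### -> #   bit 15 = 1  t=1,i=5
  .###. -> #   bit 14 = 1  t=5,i=7
  .##.# -> #   bit 13 = 1  t=1,i=2
  .##.. -> #   bit 12 = 1  t=0,i=7
  .#.## -> #   bit 11 = 1  t=0,i=5
  .#.#. -> .   bit 10 = 0  t=5,i=0
  .#..# -> #   bit 9 = 1  t=0,i=2
  .#... -> .   bit 8 = 0  t=3,i=2
  ..### -> .   bit 7 = 0  t=2,i=0
  ..##. -> .   bit 6 = 0  t=4,i=9
  ..#.# -> #   bit 5 = 1  t=0,i=4
  ..#.. -> #   bit 4 = 1  t=0,i=1
  ...## -> .   bit 3 = 0  t=2,i=10
  ...#. -> .   bit 2 = 0  t=0,i=0
  ....# -> #   bit 1 = 1  t=0,i=10
  ..... -> #   bit 0 = 1  t=2,i=8
  bits 00011011111110011111101000110011 = 469367347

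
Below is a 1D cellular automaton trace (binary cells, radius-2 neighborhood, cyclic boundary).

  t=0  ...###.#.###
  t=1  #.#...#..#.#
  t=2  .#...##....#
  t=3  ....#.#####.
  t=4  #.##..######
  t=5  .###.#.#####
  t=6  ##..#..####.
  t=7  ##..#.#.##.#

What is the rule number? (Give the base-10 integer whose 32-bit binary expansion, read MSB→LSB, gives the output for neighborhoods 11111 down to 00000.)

  #####|#  b31=1 t=3,i=8
  ####.|#  b30=1 t=3,i=9
  ###.#|.  b29=0 t=0,i=5
  ###..|#  b28=1 t=0,i=11
  ##.##|#  b27=1 t=4,i=1
  ##.#.|#  b26=1 t=0,i=6
  ##..#|.  b25=0 t=4,i=4
  ##...|#  b24=1 t=0,i=0
  #.###|#  b23=1 t=0,i=9
  #.##.|#  b22=1 t=1,i=11
  #.#.#|.  b21=0 t=0,i=7
  #.#..|.  b20=0 t=1,i=2
  #..##|#  b19=1 t=4,i=5
  #..#.|.  b18=0 t=1,i=8
  #...#|.  b17=0 t=0,i=1
  #....|#  b16=1 t=2,i=8
  .####|#  b15=1 t=3,i=7
  .###.|.  b14=0 t=0,i=4
  .##.#|.  b13=0 t=1,i=0
  .##..|#  b12=1 t=2,i=6
  .#.##|.  b11=0 t=0,i=8
  .#.#.|.  b10=0 t=2,i=0
  .#..#|.  b9=0 t=1,i=7
  .#...|.  b8=0 t=1,i=3
  ..###|.  b7=0 t=0,i=3
  ..##.|.  b6=0 t=2,i=5
  ..#.#|.  b5=0 t=1,i=9
  ..#..|#  b4=1 t=1,i=6
  ...##|#  b3=1 t=0,i=2
  ...#.|#  b2=1 t=1,i=5
  ....#|#  b1=1 t=2,i=9
  .....|.  b0=0 t=3,i=1
  bits 11011101110010011001000000011110 = 3720974366

3720974366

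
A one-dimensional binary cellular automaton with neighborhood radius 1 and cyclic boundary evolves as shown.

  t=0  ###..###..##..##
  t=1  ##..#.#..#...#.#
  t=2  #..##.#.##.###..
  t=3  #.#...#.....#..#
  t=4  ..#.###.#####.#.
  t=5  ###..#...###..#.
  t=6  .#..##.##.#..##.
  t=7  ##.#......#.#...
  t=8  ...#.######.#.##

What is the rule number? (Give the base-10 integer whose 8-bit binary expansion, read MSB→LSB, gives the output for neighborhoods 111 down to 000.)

135

  ###|#  b7=1 t=0,i=0
  ##.|.  b6=0 t=0,i=2
  #.#|.  b5=0 t=1,i=5
  #..|.  b4=0 t=0,i=3
  .##|.  b3=0 t=0,i=5
  .#.|#  b2=1 t=1,i=4
  ..#|#  b1=1 t=0,i=4
  ...|#  b0=1 t=1,i=11
  bits 10000111 = 135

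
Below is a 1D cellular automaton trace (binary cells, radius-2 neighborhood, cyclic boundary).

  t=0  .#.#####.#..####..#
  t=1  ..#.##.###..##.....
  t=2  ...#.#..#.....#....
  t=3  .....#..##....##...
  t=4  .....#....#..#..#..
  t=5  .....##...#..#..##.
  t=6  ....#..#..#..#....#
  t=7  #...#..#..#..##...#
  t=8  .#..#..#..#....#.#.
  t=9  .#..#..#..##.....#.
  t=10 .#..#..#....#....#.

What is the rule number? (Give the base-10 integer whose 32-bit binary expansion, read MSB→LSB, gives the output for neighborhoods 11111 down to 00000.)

  ##### -> #   bit 31 = 1  t=0,i=5
  ####. -> .   bit 30 = 0  t=0,i=6
  ###.# -> #   bit 29 = 1  t=0,i=7
  ###.. -> .   bit 28 = 0  t=0,i=15
  ##.## -> .   bit 27 = 0  t=1,i=6
  ##.#. -> #   bit 26 = 1  t=0,i=8
  ##..# -> .   bit 25 = 0  t=0,i=16
  ##... -> #   bit 24 = 1  t=1,i=14
  #.### -> .   bit 23 = 0  t=0,i=3
  #.##. -> .   bit 22 = 0  t=1,i=4
  #.#.# -> .   bit 21 = 0  t=0,i=1
  #.#.. -> #   bit 20 = 1  t=0,i=9
  #..## -> .   bit 19 = 0  t=0,i=11
  #..#. -> .   bit 18 = 0  t=0,i=17
  #...# -> .   bit 17 = 0  t=5,i=8
  #.... -> .   bit 16 = 0  t=1,i=15
  .#### -> #   bit 15 = 1  t=0,i=4
  .###. -> #   bit 14 = 1  t=1,i=8
  .##.# -> #   bit 13 = 1  t=1,i=5
  .##.. -> .   bit 12 = 0  t=1,i=13
  .#.## -> #   bit 11 = 1  t=0,i=2
  .#.#. -> .   bit 10 = 0  t=0,i=0
  .#..# -> .   bit 9 = 0  t=0,i=10
  .#... -> #   bit 8 = 1  t=2,i=9
  ..### -> #   bit 7 = 1  t=0,i=12
  ..##. -> .   bit 6 = 0  t=1,i=12
  ..#.# -> .   bit 5 = 0  t=0,i=18
  ..#.. -> #   bit 4 = 1  t=2,i=8
  ...## -> #   bit 3 = 1  t=3,i=13
  ...#. -> .   bit 2 = 0  t=1,i=1
  ....# -> .   bit 1 = 0  t=1,i=0
  ..... -> .   bit 0 = 0  t=1,i=16
  bits 10100101000100001110100110011000 = 2769349016

2769349016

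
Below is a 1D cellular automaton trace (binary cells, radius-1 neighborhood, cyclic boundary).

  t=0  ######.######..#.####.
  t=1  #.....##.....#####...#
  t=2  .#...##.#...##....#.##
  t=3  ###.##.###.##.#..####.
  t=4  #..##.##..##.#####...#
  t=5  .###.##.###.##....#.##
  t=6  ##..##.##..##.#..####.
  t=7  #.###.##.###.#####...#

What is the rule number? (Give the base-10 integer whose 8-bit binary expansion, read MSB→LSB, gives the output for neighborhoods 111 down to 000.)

  ###|.  b7=0 t=0,i=1
  ##.|.  b6=0 t=0,i=5
  #.#|#  b5=1 t=0,i=6
  #..|#  b4=1 t=0,i=13
  .##|#  b3=1 t=0,i=0
  .#.|#  b2=1 t=0,i=15
  ..#|#  b1=1 t=0,i=14
  ...|.  b0=0 t=1,i=2
  bits 00111110 = 62

62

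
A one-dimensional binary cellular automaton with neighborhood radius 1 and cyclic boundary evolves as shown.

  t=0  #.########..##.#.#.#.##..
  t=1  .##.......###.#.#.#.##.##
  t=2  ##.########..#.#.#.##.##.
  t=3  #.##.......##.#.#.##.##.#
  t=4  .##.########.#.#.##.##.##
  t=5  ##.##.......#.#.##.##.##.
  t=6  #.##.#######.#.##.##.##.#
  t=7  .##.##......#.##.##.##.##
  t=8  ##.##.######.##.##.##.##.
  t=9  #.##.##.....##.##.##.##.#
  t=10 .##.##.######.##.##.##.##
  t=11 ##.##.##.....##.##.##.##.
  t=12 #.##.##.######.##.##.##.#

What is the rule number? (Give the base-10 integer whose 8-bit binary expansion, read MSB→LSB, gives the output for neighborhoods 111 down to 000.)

  nb ###: next=.  (t=0,i=3, bit7=0)
  nb ##.: next=.  (t=0,i=9, bit6=0)
  nb #.#: next=#  (t=0,i=1, bit5=1)
  nb #..: next=#  (t=0,i=10, bit4=1)
  nb .##: next=#  (t=0,i=2, bit3=1)
  nb .#.: next=.  (t=0,i=0, bit2=0)
  nb ..#: next=#  (t=0,i=11, bit1=1)
  nb ...: next=#  (t=1,i=4, bit0=1)
  bits 00111011 = 59

59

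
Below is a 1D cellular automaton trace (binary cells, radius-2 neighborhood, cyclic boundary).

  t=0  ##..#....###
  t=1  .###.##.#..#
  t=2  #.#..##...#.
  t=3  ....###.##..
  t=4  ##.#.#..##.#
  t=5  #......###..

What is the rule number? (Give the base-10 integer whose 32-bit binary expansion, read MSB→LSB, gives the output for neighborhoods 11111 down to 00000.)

2454681933

  #####|#  b31=1 t=0,i=11
  ####.|.  b30=0 t=0,i=0
  ###.#|.  b29=0 t=1,i=3
  ###..|#  b28=1 t=0,i=1
  ##.##|.  b27=0 t=1,i=4
  ##.#.|.  b26=0 t=1,i=7
  ##..#|#  b25=1 t=0,i=2
  ##...|.  b24=0 t=2,i=7
  #.###|.  b23=0 t=1,i=1
  #.##.|#  b22=1 t=1,i=5
  #.#.#|.  b21=0 t=2,i=0
  #.#..|.  b20=0 t=1,i=8
  #..##|#  b19=1 t=2,i=4
  #..#.|#  b18=1 t=0,i=3
  #...#|#  b17=1 t=2,i=8
  #....|#  b16=1 t=0,i=6
  .####|.  b15=0 t=0,i=10
  .###.|#  b14=1 t=1,i=2
  .##.#|#  b13=1 t=1,i=6
  .##..|#  b12=1 t=2,i=6
  .#.##|#  b11=1 t=1,i=0
  .#.#.|.  b10=0 t=2,i=1
  .#..#|.  b9=0 t=1,i=9
  .#...|#  b8=1 t=0,i=5
  ..###|.  b7=0 t=0,i=9
  ..##.|#  b6=1 t=2,i=5
  ..#.#|.  b5=0 t=1,i=11
  ..#..|.  b4=0 t=0,i=4
  ...##|#  b3=1 t=0,i=8
  ...#.|#  b2=1 t=2,i=9
  ....#|.  b1=0 t=0,i=7
  .....|#  b0=1 t=3,i=0
  bits 10010010010011110111100101001101 = 2454681933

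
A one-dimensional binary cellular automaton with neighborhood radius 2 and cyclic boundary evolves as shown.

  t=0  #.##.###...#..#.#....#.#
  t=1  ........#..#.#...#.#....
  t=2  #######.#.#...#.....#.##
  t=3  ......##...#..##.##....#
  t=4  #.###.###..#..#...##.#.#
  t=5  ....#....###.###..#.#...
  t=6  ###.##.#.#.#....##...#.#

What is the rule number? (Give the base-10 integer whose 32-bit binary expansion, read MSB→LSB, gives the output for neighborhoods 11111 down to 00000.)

  nb #####: next=.  (t=2,i=0, bit31=0)
  nb ####.: next=.  (t=2,i=5, bit30=0)
  nb ###.#: next=#  (t=2,i=6, bit29=1)
  nb ###..: next=.  (t=0,i=7, bit28=0)
  nb ##.##: next=.  (t=0,i=1, bit27=0)
  nb ##.#.: next=#  (t=2,i=7, bit26=1)
  nb ##..#: next=#  (t=4,i=9, bit25=1)
  nb ##...: next=#  (t=0,i=8, bit24=1)
  nb #.###: next=.  (t=0,i=5, bit23=0)
  nb #.##.: next=.  (t=0,i=2, bit22=0)
  nb #.#.#: next=.  (t=2,i=8, bit21=0)
  nb #.#..: next=.  (t=0,i=16, bit20=0)
  nb #..##: next=.  (t=3,i=13, bit19=0)
  nb #..#.: next=#  (t=0,i=13, bit18=1)
  nb #...#: next=.  (t=0,i=9, bit17=0)
  nb #....: next=.  (t=0,i=18, bit16=0)
  nb .####: next=#  (t=2,i=23, bit15=1)
  nb .###.: next=.  (t=0,i=6, bit14=0)
  nb .##.#: next=.  (t=0,i=0, bit13=0)
  nb .##..: next=#  (t=3,i=7, bit12=1)
  nb .#.##: next=.  (t=0,i=22, bit11=0)
  nb .#.#.: next=.  (t=0,i=15, bit10=0)
  nb .#..#: next=.  (t=0,i=12, bit9=0)
  nb .#...: next=#  (t=0,i=17, bit8=1)
  nb ..###: next=#  (t=5,i=9, bit7=1)
  nb ..##.: next=#  (t=3,i=6, bit6=1)
  nb ..#.#: next=.  (t=0,i=14, bit5=0)
  nb ..#..: next=#  (t=0,i=11, bit4=1)
  nb ...##: next=.  (t=3,i=5, bit3=0)
  nb ...#.: next=.  (t=0,i=10, bit2=0)
  nb ....#: next=#  (t=0,i=19, bit1=1)
  nb .....: next=#  (t=1,i=0, bit0=1)
  bits 00100111000001001001000111010011 = 654610899

654610899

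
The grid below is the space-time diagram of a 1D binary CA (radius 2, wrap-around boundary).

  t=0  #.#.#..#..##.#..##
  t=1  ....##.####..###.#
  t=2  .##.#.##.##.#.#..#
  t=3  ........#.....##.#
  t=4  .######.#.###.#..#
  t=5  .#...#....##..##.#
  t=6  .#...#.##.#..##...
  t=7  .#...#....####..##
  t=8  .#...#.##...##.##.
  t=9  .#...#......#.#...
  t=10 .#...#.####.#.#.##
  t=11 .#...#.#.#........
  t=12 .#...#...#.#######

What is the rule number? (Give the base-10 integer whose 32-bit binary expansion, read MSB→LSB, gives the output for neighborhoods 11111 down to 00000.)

1486439027

  nb #####: next=.  (t=4,i=3, bit31=0)
  nb ####.: next=#  (t=1,i=9, bit30=1)
  nb ###.#: next=.  (t=0,i=0, bit29=0)
  nb ###..: next=#  (t=1,i=10, bit28=1)
  nb ##.##: next=#  (t=1,i=6, bit27=1)
  nb ##.#.: next=.  (t=0,i=1, bit26=0)
  nb ##..#: next=.  (t=1,i=11, bit25=0)
  nb ##...: next=.  (t=6,i=15, bit24=0)
  nb #.###: next=#  (t=1,i=7, bit23=1)
  nb #.##.: next=.  (t=2,i=1, bit22=0)
  nb #.#.#: next=.  (t=0,i=2, bit21=0)
  nb #.#..: next=#  (t=0,i=4, bit20=1)
  nb #..##: next=#  (t=0,i=9, bit19=1)
  nb #..#.: next=.  (t=0,i=6, bit18=0)
  nb #...#: next=.  (t=5,i=3, bit17=0)
  nb #....: next=#  (t=1,i=1, bit16=1)
  nb .####: next=.  (t=1,i=8, bit15=0)
  nb .###.: next=#  (t=0,i=17, bit14=1)
  nb .##.#: next=.  (t=0,i=11, bit13=0)
  nb .##..: next=.  (t=5,i=11, bit12=0)
  nb .#.##: next=.  (t=2,i=0, bit11=0)
  nb .#.#.: next=.  (t=0,i=3, bit10=0)
  nb .#..#: next=#  (t=0,i=5, bit9=1)
  nb .#...: next=.  (t=1,i=0, bit8=0)
  nb ..###: next=.  (t=0,i=16, bit7=0)
  nb ..##.: next=#  (t=0,i=10, bit6=1)
  nb ..#.#: next=#  (t=2,i=17, bit5=1)
  nb ..#..: next=#  (t=0,i=7, bit4=1)
  nb ...##: next=.  (t=1,i=3, bit3=0)
  nb ...#.: next=.  (t=3,i=7, bit2=0)
  nb ....#: next=#  (t=1,i=2, bit1=1)
  nb .....: next=#  (t=3,i=2, bit0=1)
  bits 01011000100110010100001001110011 = 1486439027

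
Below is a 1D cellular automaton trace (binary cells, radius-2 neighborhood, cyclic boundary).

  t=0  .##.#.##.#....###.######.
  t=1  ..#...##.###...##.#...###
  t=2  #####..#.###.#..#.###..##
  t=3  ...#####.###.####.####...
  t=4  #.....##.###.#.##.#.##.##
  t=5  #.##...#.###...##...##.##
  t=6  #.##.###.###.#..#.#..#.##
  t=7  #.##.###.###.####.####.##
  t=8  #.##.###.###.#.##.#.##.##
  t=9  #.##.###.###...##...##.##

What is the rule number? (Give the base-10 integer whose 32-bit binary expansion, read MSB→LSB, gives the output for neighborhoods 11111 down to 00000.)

  nb #####: next=.  (t=0,i=20, bit31=0)
  nb ####.: next=#  (t=0,i=22, bit30=1)
  nb ###.#: next=#  (t=0,i=16, bit29=1)
  nb ###..: next=#  (t=0,i=23, bit28=1)
  nb ##.##: next=.  (t=0,i=17, bit27=0)
  nb ##.#.: next=.  (t=0,i=3, bit26=0)
  nb ##..#: next=#  (t=0,i=24, bit25=1)
  nb ##...: next=.  (t=1,i=12, bit24=0)
  nb #.###: next=#  (t=0,i=18, bit23=1)
  nb #.##.: next=#  (t=0,i=6, bit22=1)
  nb #.#.#: next=.  (t=0,i=4, bit21=0)
  nb #.#..: next=#  (t=0,i=9, bit20=1)
  nb #..##: next=.  (t=0,i=0, bit19=0)
  nb #..#.: next=#  (t=1,i=1, bit18=1)
  nb #...#: next=#  (t=1,i=4, bit17=1)
  nb #....: next=#  (t=0,i=11, bit16=1)
  nb .####: next=.  (t=0,i=19, bit15=0)
  nb .###.: next=#  (t=0,i=15, bit14=1)
  nb .##.#: next=#  (t=0,i=2, bit13=1)
  nb .##..: next=#  (t=5,i=3, bit12=1)
  nb .#.##: next=.  (t=0,i=5, bit11=0)
  nb .#.#.: next=.  (t=6,i=17, bit10=0)
  nb .#..#: next=#  (t=2,i=14, bit9=1)
  nb .#...: next=#  (t=0,i=10, bit8=1)
  nb ..###: next=.  (t=0,i=14, bit7=0)
  nb ..##.: next=.  (t=0,i=1, bit6=0)
  nb ..#.#: next=#  (t=2,i=7, bit5=1)
  nb ..#..: next=#  (t=1,i=2, bit4=1)
  nb ...##: next=.  (t=0,i=13, bit3=0)
  nb ...#.: next=#  (t=5,i=6, bit2=1)
  nb ....#: next=.  (t=0,i=12, bit1=0)
  nb .....: next=#  (t=3,i=0, bit0=1)
  bits 01110010110101110111001100110101 = 1926722357

1926722357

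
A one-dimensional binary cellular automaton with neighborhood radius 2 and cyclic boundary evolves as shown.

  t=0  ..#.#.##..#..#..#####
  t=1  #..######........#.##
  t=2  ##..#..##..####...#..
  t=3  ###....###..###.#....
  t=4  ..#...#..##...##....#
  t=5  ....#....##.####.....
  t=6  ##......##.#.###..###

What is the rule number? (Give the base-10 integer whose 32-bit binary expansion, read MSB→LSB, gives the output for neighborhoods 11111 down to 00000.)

2120391753

  #####|.  b31=0 t=0,i=18
  ####.|#  b30=1 t=0,i=19
  ###.#|#  b29=1 t=3,i=14
  ###..|#  b28=1 t=0,i=20
  ##.##|#  b27=1 t=5,i=11
  ##.#.|#  b26=1 t=3,i=15
  ##..#|#  b25=1 t=0,i=0
  ##...|.  b24=0 t=1,i=9
  #.###|.  b23=0 t=1,i=19
  #.##.|#  b22=1 t=0,i=6
  #.#.#|#  b21=1 t=0,i=4
  #.#..|.  b20=0 t=3,i=16
  #..##|.  b19=0 t=0,i=15
  #..#.|.  b18=0 t=0,i=1
  #...#|#  b17=1 t=2,i=16
  #....|.  b16=0 t=1,i=10
  .####|#  b15=1 t=0,i=17
  .###.|.  b14=0 t=1,i=20
  .##.#|.  b13=0 t=5,i=10
  .##..|#  b12=1 t=0,i=7
  .#.##|#  b11=1 t=0,i=5
  .#.#.|#  b10=1 t=0,i=3
  .#..#|.  b9=0 t=0,i=11
  .#...|.  b8=0 t=3,i=17
  ..###|.  b7=0 t=0,i=16
  ..##.|#  b6=1 t=2,i=0
  ..#.#|.  b5=0 t=0,i=2
  ..#..|.  b4=0 t=0,i=10
  ...##|#  b3=1 t=3,i=6
  ...#.|.  b2=0 t=1,i=16
  ....#|.  b1=0 t=1,i=15
  .....|#  b0=1 t=1,i=11
  bits 01111110011000101001110001001001 = 2120391753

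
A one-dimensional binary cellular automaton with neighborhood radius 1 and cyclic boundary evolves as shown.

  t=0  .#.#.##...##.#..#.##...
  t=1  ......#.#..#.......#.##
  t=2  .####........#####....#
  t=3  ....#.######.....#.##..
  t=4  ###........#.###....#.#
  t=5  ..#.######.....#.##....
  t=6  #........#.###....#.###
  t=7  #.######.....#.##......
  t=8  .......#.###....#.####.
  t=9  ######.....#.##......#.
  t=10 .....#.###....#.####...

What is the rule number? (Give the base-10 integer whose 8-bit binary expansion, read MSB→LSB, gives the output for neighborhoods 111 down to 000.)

65

  ###|.  b7=0 t=2,i=2
  ##.|#  b6=1 t=0,i=6
  #.#|.  b5=0 t=0,i=2
  #..|.  b4=0 t=0,i=7
  .##|.  b3=0 t=0,i=5
  .#.|.  b2=0 t=0,i=1
  ..#|.  b1=0 t=0,i=0
  ...|#  b0=1 t=0,i=8
  bits 01000001 = 65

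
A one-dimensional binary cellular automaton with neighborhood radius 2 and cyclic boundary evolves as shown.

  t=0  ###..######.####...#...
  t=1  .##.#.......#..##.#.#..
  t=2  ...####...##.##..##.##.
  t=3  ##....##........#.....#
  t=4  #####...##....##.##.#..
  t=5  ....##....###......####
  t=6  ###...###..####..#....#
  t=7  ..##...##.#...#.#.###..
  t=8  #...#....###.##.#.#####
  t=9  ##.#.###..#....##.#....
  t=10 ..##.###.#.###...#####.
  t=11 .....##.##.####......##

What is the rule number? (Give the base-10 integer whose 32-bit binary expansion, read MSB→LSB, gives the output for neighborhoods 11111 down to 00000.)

364725030

  ##### -> .   bit 31 = 0  t=0,i=7
  ####. -> .   bit 30 = 0  t=0,i=9
  ###.# -> .   bit 29 = 0  t=0,i=10
  ###.. -> #   bit 28 = 1  t=0,i=2
  ##.## -> .   bit 27 = 0  t=0,i=11
  ##.#. -> #   bit 26 = 1  t=1,i=3
  ##..# -> .   bit 25 = 0  t=0,i=3
  ##... -> #   bit 24 = 1  t=0,i=16
  #.### -> #   bit 23 = 1  t=0,i=12
  #.##. -> .   bit 22 = 0  t=2,i=13
  #.#.# -> #   bit 21 = 1  t=1,i=18
  #.#.. -> #   bit 20 = 1  t=1,i=4
  #..## -> #   bit 19 = 1  t=0,i=4
  #..#. -> #   bit 18 = 1  t=6,i=16
  #...# -> .   bit 17 = 0  t=0,i=17
  #.... -> #   bit 16 = 1  t=1,i=6
  .#### -> .   bit 15 = 0  t=0,i=6
  .###. -> #   bit 14 = 1  t=0,i=1
  .##.# -> .   bit 13 = 0  t=1,i=2
  .##.. -> .   bit 12 = 0  t=2,i=14
  .#.## -> .   bit 11 = 0  t=7,i=17
  .#.#. -> .   bit 10 = 0  t=1,i=19
  .#..# -> #   bit 9 = 1  t=1,i=13
  .#... -> #   bit 8 = 1  t=0,i=20
  ..### -> .   bit 7 = 0  t=0,i=0
  ..##. -> .   bit 6 = 0  t=1,i=1
  ..#.# -> #   bit 5 = 1  t=7,i=14
  ..#.. -> .   bit 4 = 0  t=0,i=19
  ...## -> .   bit 3 = 0  t=0,i=22
  ...#. -> #   bit 2 = 1  t=0,i=18
  ....# -> #   bit 1 = 1  t=1,i=10
  ..... -> .   bit 0 = 0  t=1,i=7
  bits 00010101101111010100001100100110 = 364725030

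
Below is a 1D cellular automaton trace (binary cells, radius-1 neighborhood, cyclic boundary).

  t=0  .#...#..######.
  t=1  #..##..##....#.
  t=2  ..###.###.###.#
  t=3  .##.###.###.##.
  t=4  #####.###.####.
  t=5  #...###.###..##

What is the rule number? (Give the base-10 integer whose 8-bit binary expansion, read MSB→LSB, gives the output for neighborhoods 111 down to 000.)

107

  ### -> .   bit 7 = 0  t=0,i=9
  ##. -> #   bit 6 = 1  t=0,i=13
  #.# -> #   bit 5 = 1  t=1,i=14
  #.. -> .   bit 4 = 0  t=0,i=2
  .## -> #   bit 3 = 1  t=0,i=8
  .#. -> .   bit 2 = 0  t=0,i=1
  ..# -> #   bit 1 = 1  t=0,i=0
  ... -> #   bit 0 = 1  t=0,i=3
  bits 01101011 = 107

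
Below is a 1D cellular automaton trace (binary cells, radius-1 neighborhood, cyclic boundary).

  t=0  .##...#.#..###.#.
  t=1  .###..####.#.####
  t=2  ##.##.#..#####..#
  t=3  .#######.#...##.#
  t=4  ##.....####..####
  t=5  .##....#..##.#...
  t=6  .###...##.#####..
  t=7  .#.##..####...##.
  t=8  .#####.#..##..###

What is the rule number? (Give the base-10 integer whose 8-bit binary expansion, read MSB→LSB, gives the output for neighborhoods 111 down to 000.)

124

  ### -> .   bit 7 = 0  t=0,i=12
  ##. -> #   bit 6 = 1  t=0,i=2
  #.# -> #   bit 5 = 1  t=0,i=7
  #.. -> #   bit 4 = 1  t=0,i=3
  .## -> #   bit 3 = 1  t=0,i=1
  .#. -> #   bit 2 = 1  t=0,i=6
  ..# -> .   bit 1 = 0  t=0,i=0
  ... -> .   bit 0 = 0  t=0,i=4
  bits 01111100 = 124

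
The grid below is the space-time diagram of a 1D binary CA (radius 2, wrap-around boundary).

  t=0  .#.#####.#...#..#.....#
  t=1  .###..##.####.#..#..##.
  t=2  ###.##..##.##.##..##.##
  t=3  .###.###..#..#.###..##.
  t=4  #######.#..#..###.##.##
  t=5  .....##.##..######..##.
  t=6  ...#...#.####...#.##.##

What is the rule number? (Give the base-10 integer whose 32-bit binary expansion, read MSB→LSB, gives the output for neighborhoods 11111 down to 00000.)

1807375238

  nb #####: next=.  (t=0,i=5, bit31=0)
  nb ####.: next=#  (t=0,i=6, bit30=1)
  nb ###.#: next=#  (t=0,i=7, bit29=1)
  nb ###..: next=.  (t=1,i=3, bit28=0)
  nb ##.##: next=#  (t=1,i=8, bit27=1)
  nb ##.#.: next=.  (t=0,i=8, bit26=0)
  nb ##..#: next=#  (t=1,i=4, bit25=1)
  nb ##...: next=#  (t=5,i=22, bit24=1)
  nb #.###: next=#  (t=0,i=3, bit23=1)
  nb #.##.: next=.  (t=2,i=4, bit22=0)
  nb #.#.#: next=#  (t=0,i=1, bit21=1)
  nb #.#..: next=#  (t=0,i=9, bit20=1)
  nb #..##: next=#  (t=1,i=0, bit19=1)
  nb #..#.: next=.  (t=0,i=15, bit18=0)
  nb #...#: next=#  (t=0,i=11, bit17=1)
  nb #....: next=.  (t=0,i=18, bit16=0)
  nb .####: next=.  (t=0,i=4, bit15=0)
  nb .###.: next=#  (t=1,i=2, bit14=1)
  nb .##.#: next=.  (t=1,i=7, bit13=0)
  nb .##..: next=#  (t=1,i=21, bit12=1)
  nb .#.##: next=#  (t=0,i=2, bit11=1)
  nb .#.#.: next=.  (t=0,i=0, bit10=0)
  nb .#..#: next=#  (t=0,i=14, bit9=1)
  nb .#...: next=#  (t=0,i=10, bit8=1)
  nb ..###: next=#  (t=1,i=1, bit7=1)
  nb ..##.: next=.  (t=1,i=6, bit6=0)
  nb ..#.#: next=.  (t=0,i=22, bit5=0)
  nb ..#..: next=.  (t=0,i=13, bit4=0)
  nb ...##: next=.  (t=5,i=4, bit3=0)
  nb ...#.: next=#  (t=0,i=12, bit2=1)
  nb ....#: next=#  (t=0,i=20, bit1=1)
  nb .....: next=.  (t=0,i=19, bit0=0)
  bits 01101011101110100101101110000110 = 1807375238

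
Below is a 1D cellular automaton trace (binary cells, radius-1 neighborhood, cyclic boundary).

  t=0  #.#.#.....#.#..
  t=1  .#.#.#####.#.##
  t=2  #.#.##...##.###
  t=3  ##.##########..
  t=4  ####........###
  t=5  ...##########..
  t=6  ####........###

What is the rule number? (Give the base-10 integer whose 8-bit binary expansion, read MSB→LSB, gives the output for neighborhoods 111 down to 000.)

123

  ### -> .   bit 7 = 0  t=1,i=6
  ##. -> #   bit 6 = 1  t=1,i=9
  #.# -> #   bit 5 = 1  t=0,i=1
  #.. -> #   bit 4 = 1  t=0,i=5
  .## -> #   bit 3 = 1  t=1,i=5
  .#. -> .   bit 2 = 0  t=0,i=0
  ..# -> #   bit 1 = 1  t=0,i=9
  ... -> #   bit 0 = 1  t=0,i=6
  bits 01111011 = 123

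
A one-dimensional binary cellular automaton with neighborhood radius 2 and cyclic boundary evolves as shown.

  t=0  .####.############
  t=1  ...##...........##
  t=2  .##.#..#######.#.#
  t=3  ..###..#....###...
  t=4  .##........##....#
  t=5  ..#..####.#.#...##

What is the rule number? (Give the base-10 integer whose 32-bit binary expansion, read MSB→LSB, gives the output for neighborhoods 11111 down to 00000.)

  [31] ##### => .  t=0,i=8
  [30] ####. => #  t=0,i=3
  [29] ###.# => #  t=0,i=4
  [28] ###.. => .  t=3,i=4
  [27] ##.## => .  t=0,i=0
  [26] ##.#. => #  t=2,i=3
  [25] ##..# => .  t=3,i=5
  [24] ##... => .  t=1,i=0
  [23] #.### => .  t=0,i=1
  [22] #.##. => .  t=2,i=1
  [21] #.#.# => .  t=2,i=15
  [20] #.#.. => #  t=2,i=4
  [19] #..## => .  t=2,i=6
  [18] #..#. => .  t=3,i=6
  [17] #...# => #  t=1,i=1
  [16] #.... => .  t=1,i=6
  [15] .#### => .  t=0,i=2
  [14] .###. => .  t=3,i=3
  [13] .##.# => #  t=2,i=2
  [12] .##.. => #  t=1,i=4
  [11] .#.## => .  t=2,i=0
  [10] .#.#. => .  t=2,i=16
  [9] .#..# => .  t=2,i=5
  [8] .#... => .  t=3,i=8
  [7] ..### => #  t=2,i=7
  [6] ..##. => .  t=1,i=3
  [5] ..#.# => #  t=4,i=17
  [4] ..#.. => .  t=3,i=7
  [3] ...## => #  t=1,i=2
  [2] ...#. => #  t=4,i=16
  [1] ....# => .  t=1,i=14
  [0] ..... => #  t=1,i=7
  bits 01100100000100100011000010101101 = 1678913709

1678913709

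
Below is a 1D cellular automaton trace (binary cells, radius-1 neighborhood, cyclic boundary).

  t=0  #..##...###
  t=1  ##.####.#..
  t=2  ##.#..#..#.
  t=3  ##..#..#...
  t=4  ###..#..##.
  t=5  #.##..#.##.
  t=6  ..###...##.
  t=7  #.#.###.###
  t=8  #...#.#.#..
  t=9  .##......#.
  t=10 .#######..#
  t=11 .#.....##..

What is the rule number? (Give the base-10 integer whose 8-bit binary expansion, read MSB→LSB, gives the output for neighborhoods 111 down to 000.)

  nb ###: next=.  (t=0,i=9, bit7=0)
  nb ##.: next=#  (t=0,i=0, bit6=1)
  nb #.#: next=.  (t=1,i=2, bit5=0)
  nb #..: next=#  (t=0,i=1, bit4=1)
  nb .##: next=#  (t=0,i=3, bit3=1)
  nb .#.: next=.  (t=1,i=8, bit2=0)
  nb ..#: next=.  (t=0,i=2, bit1=0)
  nb ...: next=#  (t=0,i=6, bit0=1)
  bits 01011001 = 89

89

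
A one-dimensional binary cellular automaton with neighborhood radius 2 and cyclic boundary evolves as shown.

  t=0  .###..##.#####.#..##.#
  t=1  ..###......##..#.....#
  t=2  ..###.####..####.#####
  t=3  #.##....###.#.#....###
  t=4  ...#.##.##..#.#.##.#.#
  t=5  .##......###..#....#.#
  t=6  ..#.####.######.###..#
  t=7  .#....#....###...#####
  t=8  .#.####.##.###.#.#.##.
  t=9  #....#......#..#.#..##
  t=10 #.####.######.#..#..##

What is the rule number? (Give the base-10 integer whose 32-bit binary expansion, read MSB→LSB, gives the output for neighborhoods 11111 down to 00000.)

  nb #####: next=#  (t=0,i=11, bit31=1)
  nb ####.: next=#  (t=0,i=12, bit30=1)
  nb ###.#: next=.  (t=0,i=13, bit29=0)
  nb ###..: next=#  (t=0,i=3, bit28=1)
  nb ##.##: next=.  (t=0,i=8, bit27=0)
  nb ##.#.: next=.  (t=0,i=14, bit26=0)
  nb ##..#: next=#  (t=0,i=4, bit25=1)
  nb ##...: next=.  (t=1,i=5, bit24=0)
  nb #.###: next=.  (t=0,i=1, bit23=0)
  nb #.##.: next=.  (t=3,i=2, bit22=0)
  nb #.#.#: next=#  (t=0,i=21, bit21=1)
  nb #.#..: next=#  (t=0,i=15, bit20=1)
  nb #..##: next=.  (t=0,i=5, bit19=0)
  nb #..#.: next=#  (t=1,i=14, bit18=1)
  nb #...#: next=#  (t=4,i=1, bit17=1)
  nb #....: next=#  (t=1,i=6, bit16=1)
  nb .####: next=.  (t=0,i=10, bit15=0)
  nb .###.: next=#  (t=0,i=2, bit14=1)
  nb .##.#: next=.  (t=0,i=7, bit13=0)
  nb .##..: next=#  (t=1,i=12, bit12=1)
  nb .#.##: next=.  (t=0,i=0, bit11=0)
  nb .#.#.: next=.  (t=3,i=13, bit10=0)
  nb .#..#: next=.  (t=0,i=16, bit9=0)
  nb .#...: next=.  (t=1,i=16, bit8=0)
  nb ..###: next=#  (t=1,i=2, bit7=1)
  nb ..##.: next=.  (t=0,i=6, bit6=0)
  nb ..#.#: next=.  (t=4,i=3, bit5=0)
  nb ..#..: next=#  (t=1,i=15, bit4=1)
  nb ...##: next=.  (t=1,i=10, bit3=0)
  nb ...#.: next=#  (t=1,i=20, bit2=1)
  nb ....#: next=#  (t=1,i=9, bit1=1)
  nb .....: next=#  (t=1,i=7, bit0=1)
  bits 11010010001101110101000010010111 = 3526840471

3526840471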